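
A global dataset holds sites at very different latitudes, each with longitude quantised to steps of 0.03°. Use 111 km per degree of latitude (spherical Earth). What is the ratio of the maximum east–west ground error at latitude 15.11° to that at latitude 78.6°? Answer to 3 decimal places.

4.884

With a 0.03° grid the true value lies within half a step, ±0.03°/2 = ±0.015°, of the stored one.
At 15.11°: 0.015° × 111000 × cos 15.11° = 0.015 × 111000 × 0.9654 ≈ 1607.4 m.
At 78.6°: 0.015° × 111000 × cos 78.6° = 0.015 × 111000 × 0.1977 ≈ 329.1 m.
Ratio: 1607.4 / 329.1 = cos 15.11° / cos 78.6° ≈ 4.8843.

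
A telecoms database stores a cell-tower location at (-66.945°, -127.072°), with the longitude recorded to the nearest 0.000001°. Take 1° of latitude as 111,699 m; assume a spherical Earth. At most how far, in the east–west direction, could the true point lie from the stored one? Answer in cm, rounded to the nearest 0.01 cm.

2.19 cm

Rounding to 6 decimal places leaves the longitude within ±5e-07° of the true value.
At latitude 66.945° a degree of longitude spans 111699 m × cos 66.945° = 111699 × 0.3916 ≈ 43743 m.
So at most 5e-07° × 43743 ≈ 0.0218715 m east–west.
That is 0.0218715 m = 2.1871 cm.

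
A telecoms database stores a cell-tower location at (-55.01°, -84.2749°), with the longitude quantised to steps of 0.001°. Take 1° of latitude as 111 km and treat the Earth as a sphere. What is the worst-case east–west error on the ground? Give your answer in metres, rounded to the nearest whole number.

With a 0.001° grid the true value lies within half a step, ±0.001°/2 = ±0.0005°, of the stored one.
Parallels shrink by cos φ, so at 55.01° a degree of longitude is 111000 × 0.5734 ≈ 63651.1 m.
Maximum E–W displacement: 0.0005 × 63651.1 = 31.8256 m.

32 metres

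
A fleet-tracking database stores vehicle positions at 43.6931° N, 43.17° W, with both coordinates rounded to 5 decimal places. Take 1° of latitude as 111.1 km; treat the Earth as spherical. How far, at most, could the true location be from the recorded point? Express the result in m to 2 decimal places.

0.69 m

Rounding to 5 decimal places leaves each coordinate within ±5e-06° of the true value.
North–south component: 5e-06° × 111100 = 0.5555 m.
E–W at 43.6931°: 5e-06° × 111100 × cos 43.6931° = 5e-06 × 111100 × 0.7231 ≈ 0.401654 m.
Combining orthogonally: (0.5555² + 0.401654²)^½ ≈ 0.685497 m.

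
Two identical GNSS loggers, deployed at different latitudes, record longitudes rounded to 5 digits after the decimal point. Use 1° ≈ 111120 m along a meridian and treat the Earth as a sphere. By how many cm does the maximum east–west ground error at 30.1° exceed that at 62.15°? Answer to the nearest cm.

22 cm

Rounding to 5 decimal places leaves the longitude within ±5e-06° of the true value.
At 30.1°: 5e-06° × 111120 × cos 30.1° = 5e-06 × 111120 × 0.8652 ≈ 0.48068 m.
Error at 62.15° = 5e-06° × 111120 × cos 62.15° ≈ 0.5556 × 0.4672 = 0.25955 m.
Difference: 0.48068 − 0.25955 = 0.22112 m.
That is 0.221125 m = 22.112 cm.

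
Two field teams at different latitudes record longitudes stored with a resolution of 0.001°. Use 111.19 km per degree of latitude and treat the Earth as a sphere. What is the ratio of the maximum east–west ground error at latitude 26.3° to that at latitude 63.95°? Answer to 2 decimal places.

With a 0.001° grid the true value lies within half a step, ±0.001°/2 = ±0.0005°, of the stored one.
At 26.3°: 0.0005° × 111190 × cos 26.3° = 0.0005 × 111190 × 0.8965 ≈ 49.84 m.
Error at 63.95° = 0.0005° × 111190 × cos 63.95° ≈ 55.595 × 0.4392 = 24.415 m.
The ratio reduces to cos 26.3° / cos 63.95° = 0.8965/0.4392 ≈ 2.0414.

2.04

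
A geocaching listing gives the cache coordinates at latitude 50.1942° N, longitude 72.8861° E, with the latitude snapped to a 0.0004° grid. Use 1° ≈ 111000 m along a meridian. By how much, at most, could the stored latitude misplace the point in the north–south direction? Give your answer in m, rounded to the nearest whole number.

22 m

With a 0.0004° grid the true value lies within half a step, ±0.0004°/2 = ±0.0002°, of the stored one.
So the N–S error is at most 0.0002 × 111000 = 22.2 m.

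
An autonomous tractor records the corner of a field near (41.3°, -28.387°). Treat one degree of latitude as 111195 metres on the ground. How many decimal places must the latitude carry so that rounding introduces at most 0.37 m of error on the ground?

6 decimal places

One degree of latitude covers 111195 m.
N decimal places → at most half a unit in the last place, 0.5 × 10⁻ᴺ° = 111195/2 × 10⁻ᴺ m.
Setting 55597.5 × 10⁻ᴺ ≤ 0.37 gives 10ᴺ ≥ 1.503e+05, i.e. N ≥ 5.18.
N = 5 would give 0.556 m (too coarse); N = 6 gives 0.0556 m ≤ 0.37 m.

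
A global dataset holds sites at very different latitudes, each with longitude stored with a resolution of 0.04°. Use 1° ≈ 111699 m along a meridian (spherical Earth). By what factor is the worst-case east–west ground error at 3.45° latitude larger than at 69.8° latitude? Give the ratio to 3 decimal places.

With a 0.04° grid the true value lies within half a step, ±0.04°/2 = ±0.02°, of the stored one.
At 3.45°: 0.02° × 111699 × cos 3.45° = 0.02 × 111699 × 0.9982 ≈ 2229.9 m.
Error at 69.8° = 0.02° × 111699 × cos 69.8° ≈ 2234 × 0.3453 = 771.39 m.
Ratio: 2229.9 / 771.39 = cos 3.45° / cos 69.8° ≈ 2.8908.

2.891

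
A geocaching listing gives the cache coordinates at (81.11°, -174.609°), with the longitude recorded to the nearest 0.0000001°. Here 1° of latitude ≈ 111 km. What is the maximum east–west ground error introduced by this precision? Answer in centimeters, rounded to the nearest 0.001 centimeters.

Rounding to 7 decimal places leaves the longitude within ±5e-08° of the true value.
At latitude 81.11° a degree of longitude spans 111000 m × cos 81.11° = 111000 × 0.1545 ≈ 17153.7 m.
Maximum E–W displacement: 5e-08 × 17153.7 = 0.000857686 m.
That is 0.000857686 m = 0.085769 cm.

0.086 centimeters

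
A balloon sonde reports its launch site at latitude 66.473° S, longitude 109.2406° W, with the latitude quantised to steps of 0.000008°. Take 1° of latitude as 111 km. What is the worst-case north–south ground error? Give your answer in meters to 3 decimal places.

With a 0.000008° grid the true value lies within half a step, ±0.000008°/2 = ±4e-06°, of the stored one.
North–south distance: 4e-06° × 111000 m/° = 0.444 m.

0.444 meters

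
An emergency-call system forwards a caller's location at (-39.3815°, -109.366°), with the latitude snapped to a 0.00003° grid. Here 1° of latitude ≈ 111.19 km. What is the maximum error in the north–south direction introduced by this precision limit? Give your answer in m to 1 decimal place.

With a 0.00003° grid the true value lies within half a step, ±0.00003°/2 = ±1.5e-05°, of the stored one.
North–south distance: 1.5e-05° × 111190 m/° = 1.66785 m.

1.7 m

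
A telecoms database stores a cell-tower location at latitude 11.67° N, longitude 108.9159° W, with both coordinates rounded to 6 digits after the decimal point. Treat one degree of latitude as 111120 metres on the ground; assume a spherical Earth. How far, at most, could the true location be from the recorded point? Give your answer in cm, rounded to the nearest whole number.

Rounding to 6 decimal places leaves each coordinate within ±5e-07° of the true value.
North–south component: 5e-07° × 111120 = 0.05556 m.
Longitude error → 5e-07 × 111120 × cos 11.67° = 5e-07 × 111120 × 0.9793 ≈ 0.0544115 m.
Combining orthogonally: (0.05556² + 0.0544115²)^½ ≈ 0.0777658 m.
That is 0.0777658 m = 7.7766 cm.

8 cm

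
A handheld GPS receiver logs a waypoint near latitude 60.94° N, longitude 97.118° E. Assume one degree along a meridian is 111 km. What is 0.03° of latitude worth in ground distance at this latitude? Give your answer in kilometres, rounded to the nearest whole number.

0.03° × 111000 m/° = 3330 m.
That is 3330 m = 3.33 km.

3 kilometres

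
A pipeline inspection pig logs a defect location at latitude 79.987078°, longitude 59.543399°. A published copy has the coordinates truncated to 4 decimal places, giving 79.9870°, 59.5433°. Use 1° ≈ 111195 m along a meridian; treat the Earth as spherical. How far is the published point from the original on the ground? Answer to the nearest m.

Δlat = 79.987078 − 79.9870 = +0.000078°; Δlon = 59.543399 − 59.5433 = +0.000099°.
North–south shift: 0.000078 × 111195 = 8.67321 m.
E–W at 79.987°: 0.000099° × 111195 × cos 79.987° = 0.000099 × 111195 × 0.1739 ≈ 1.91403 m.
Hypotenuse of the two orthogonal shifts: √(8.67321² + 1.91403²) = 8.8819 m.

9 m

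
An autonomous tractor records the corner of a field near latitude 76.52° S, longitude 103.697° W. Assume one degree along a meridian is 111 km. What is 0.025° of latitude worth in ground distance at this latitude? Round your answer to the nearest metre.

2775 metres

Along a meridian 0.025° is 0.025 × 111000 = 2775 m.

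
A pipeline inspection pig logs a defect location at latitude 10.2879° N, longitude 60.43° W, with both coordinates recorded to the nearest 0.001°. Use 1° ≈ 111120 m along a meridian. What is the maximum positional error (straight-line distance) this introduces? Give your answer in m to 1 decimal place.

Rounding to 3 decimal places leaves each coordinate within ±0.0005° of the true value.
Latitude error → 0.0005 × 111120 = 55.56 m along the meridian.
East–west component at 10.2879°: 0.0005° × 111120 × cos 10.2879° ≈ 0.0005 × 109333 ≈ 54.6667 m.
Worst case both components are at the extreme and orthogonal: √(55.56² + 54.6667²) ≈ 77.9446 m.

77.9 m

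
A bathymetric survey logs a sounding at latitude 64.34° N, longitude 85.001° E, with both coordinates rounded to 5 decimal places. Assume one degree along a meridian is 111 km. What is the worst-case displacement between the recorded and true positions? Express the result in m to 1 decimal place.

Rounding to 5 decimal places leaves each coordinate within ±5e-06° of the true value.
N–S: 5e-06° × 111000 m/° = 0.555 m.
E–W at 64.34°: 5e-06° × 111000 × cos 64.34° = 5e-06 × 111000 × 0.4330 ≈ 0.240332 m.
Worst case both components are at the extreme and orthogonal: √(0.555² + 0.240332²) ≈ 0.604801 m.

0.6 m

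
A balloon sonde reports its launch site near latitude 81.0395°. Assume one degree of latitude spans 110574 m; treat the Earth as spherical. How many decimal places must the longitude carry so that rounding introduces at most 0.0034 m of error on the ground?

7

At 81.0395° one degree of longitude covers 110574 × cos 81.0395° ≈ 110574 × 0.1558 ≈ 17222.3 m.
N decimal places → at most half a unit in the last place, 0.5 × 10⁻ᴺ° = 17222.3/2 × 10⁻ᴺ m.
Setting 8611.14 × 10⁻ᴺ ≤ 0.0034 gives 10ᴺ ≥ 2.533e+06, i.e. N ≥ 6.40.
So 7 decimal places suffice (0.000861 m); 6 would allow up to 0.00861 m.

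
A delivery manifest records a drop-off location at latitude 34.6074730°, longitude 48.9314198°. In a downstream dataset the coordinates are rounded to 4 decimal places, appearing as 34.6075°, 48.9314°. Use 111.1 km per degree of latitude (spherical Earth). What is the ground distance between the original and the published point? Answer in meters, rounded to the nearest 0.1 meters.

The latitude changed by -0.0000270° and the longitude by +0.0000198°.
North–south shift: -0.0000270 × 111100 = -2.9997 m.
East–west at this latitude: 0.0000198° × 111100 × cos 34.6075° ≈ 0.0000198 × 91442.2 = 1.81056 m.
Hypotenuse of the two orthogonal shifts: √(2.9997² + 1.81056²) = 3.50376 m.

3.5 meters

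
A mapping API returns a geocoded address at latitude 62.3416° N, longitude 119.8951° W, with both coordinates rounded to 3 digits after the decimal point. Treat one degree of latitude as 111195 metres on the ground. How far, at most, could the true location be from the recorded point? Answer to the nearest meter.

61 meters

Rounding to 3 decimal places leaves each coordinate within ±0.0005° of the true value.
N–S: 0.0005° × 111195 m/° = 55.5975 m.
E–W at 62.3416°: 0.0005° × 111195 × cos 62.3416° = 0.0005 × 111195 × 0.4642 ≈ 25.8083 m.
The two errors are perpendicular, so the maximum displacement is √(55.5975² + 25.8083²) ≈ 61.2956 m.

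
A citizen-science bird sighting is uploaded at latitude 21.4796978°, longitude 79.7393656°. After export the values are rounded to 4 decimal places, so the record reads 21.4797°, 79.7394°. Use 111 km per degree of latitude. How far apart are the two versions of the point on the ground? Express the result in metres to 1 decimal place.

Δlat = 21.4796978 − 21.4797 = -0.0000022°; Δlon = 79.7393656 − 79.7394 = -0.0000344°.
N–S: -0.0000022° × 111000 m/° = -0.2442 m.
East–west at this latitude: -0.0000344° × 111000 × cos 21.4797° ≈ -0.0000344 × 103291 = -3.5532 m.
Distance: √(0.2442² + 3.5532²) ≈ 3.56158 m.

3.6 metres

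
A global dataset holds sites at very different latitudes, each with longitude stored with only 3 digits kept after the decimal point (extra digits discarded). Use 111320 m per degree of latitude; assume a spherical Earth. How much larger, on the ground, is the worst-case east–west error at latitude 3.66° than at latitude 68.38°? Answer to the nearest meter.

Truncating at 3 decimal places can drop up to a full unit in the last place, so the longitude may be off by as much as 0.001°.
At 3.66°: 0.001° × 111320 × cos 3.66° = 0.001 × 111320 × 0.9980 ≈ 111.09 m.
Error at 68.38° = 0.001° × 111320 × cos 68.38° ≈ 111.32 × 0.3684 = 41.016 m.
So the lower-latitude error exceeds the higher by 111.09 − 41.016 = 70.077 m.

70 meters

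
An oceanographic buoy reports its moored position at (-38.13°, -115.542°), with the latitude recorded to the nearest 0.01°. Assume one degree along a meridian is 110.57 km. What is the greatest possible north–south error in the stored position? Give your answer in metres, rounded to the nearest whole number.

553 metres

Rounding to 2 decimal places leaves the latitude within ±0.005° of the true value.
North–south distance: 0.005° × 110570 m/° = 552.85 m.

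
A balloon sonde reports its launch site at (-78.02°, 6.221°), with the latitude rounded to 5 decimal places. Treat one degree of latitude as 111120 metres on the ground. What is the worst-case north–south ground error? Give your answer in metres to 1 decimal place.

Rounding to 5 decimal places leaves the latitude within ±5e-06° of the true value.
Along the meridian that is 5e-06° × 111120 m/° = 0.5556 m.

0.6 metres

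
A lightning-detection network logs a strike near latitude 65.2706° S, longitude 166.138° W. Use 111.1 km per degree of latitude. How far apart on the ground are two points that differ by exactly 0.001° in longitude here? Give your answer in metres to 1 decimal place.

At 65.2706° a degree of longitude is 111100 × cos 65.2706° ≈ 46476.8 m, so 0.001° corresponds to 46.4768 m.

46.5 metres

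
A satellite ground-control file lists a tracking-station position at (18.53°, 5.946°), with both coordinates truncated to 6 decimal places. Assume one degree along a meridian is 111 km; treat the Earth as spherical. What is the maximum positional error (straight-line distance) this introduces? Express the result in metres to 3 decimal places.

Truncating at 6 decimal places can drop up to a full unit in the last place, so each coordinate may be off by as much as 1e-06°.
N–S: 1e-06° × 111000 m/° = 0.111 m.
Longitude error → 1e-06 × 111000 × cos 18.53° = 1e-06 × 111000 × 0.9482 ≈ 0.105245 m.
Combining orthogonally: (0.111² + 0.105245²)^½ ≈ 0.152963 m.

0.153 metres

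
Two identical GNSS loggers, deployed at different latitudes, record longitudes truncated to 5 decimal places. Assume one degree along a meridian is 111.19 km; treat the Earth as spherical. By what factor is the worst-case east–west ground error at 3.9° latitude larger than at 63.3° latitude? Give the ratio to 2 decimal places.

Truncating at 5 decimal places can drop up to a full unit in the last place, so the longitude may be off by as much as 1e-05°.
At 3.9°: 1e-05° × 111190 × cos 3.9° = 1e-05 × 111190 × 0.9977 ≈ 1.1093 m.
At 63.3°: 1e-05° × 111190 × cos 63.3° = 1e-05 × 111190 × 0.4493 ≈ 0.4996 m.
The ratio reduces to cos 3.9° / cos 63.3° = 0.9977/0.4493 ≈ 2.2204.

2.22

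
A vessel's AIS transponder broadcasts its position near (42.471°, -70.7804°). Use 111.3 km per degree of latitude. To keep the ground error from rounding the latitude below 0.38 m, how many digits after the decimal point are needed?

One degree of latitude covers 111300 m.
Rounding to N decimal places gives at most 0.5 × 10⁻ᴺ degrees of error, i.e. 0.5 × 10⁻ᴺ × 111300 m.
Need 0.5 × 111300 × 10⁻ᴺ ≤ 0.38 → 10⁻ᴺ ≤ 6.828e-06, so N ≥ 5.17.
At 5 places the error can reach 0.556 m, but 6 places keeps it to 0.0556 m.

6 decimal places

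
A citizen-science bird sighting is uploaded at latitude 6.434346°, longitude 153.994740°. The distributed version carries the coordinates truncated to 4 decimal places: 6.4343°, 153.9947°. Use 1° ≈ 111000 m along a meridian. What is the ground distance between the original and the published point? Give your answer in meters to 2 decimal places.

Δlat = 6.434346 − 6.4343 = +0.000046°; Δlon = 153.994740 − 153.9947 = +0.000040°.
North–south shift: 0.000046 × 111000 = 5.106 m.
E–W at 6.4343°: 0.000040° × 111000 × cos 6.4343° = 0.000040 × 111000 × 0.9937 ≈ 4.41203 m.
Combined displacement = (5.106² + 4.41203²)^½ ≈ 6.74813 m.

6.75 meters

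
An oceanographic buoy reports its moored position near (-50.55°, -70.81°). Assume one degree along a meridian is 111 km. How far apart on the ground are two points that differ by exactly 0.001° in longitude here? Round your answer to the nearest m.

0.001° of longitude at 50.55° is 0.001 × 111000 × cos 50.55° ≈ 0.001 × 70529.9 = 70.5299 m.

71 m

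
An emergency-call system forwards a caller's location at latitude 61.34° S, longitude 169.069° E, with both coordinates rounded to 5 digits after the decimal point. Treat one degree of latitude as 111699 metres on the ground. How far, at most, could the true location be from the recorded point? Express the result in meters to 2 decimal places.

Rounding to 5 decimal places leaves each coordinate within ±5e-06° of the true value.
Latitude error → 5e-06 × 111699 = 0.558495 m along the meridian.
East–west component at 61.34°: 5e-06° × 111699 × cos 61.34° ≈ 5e-06 × 53572.1 ≈ 0.26786 m.
The two errors are perpendicular, so the maximum displacement is √(0.558495² + 0.26786²) ≈ 0.619408 m.

0.62 meters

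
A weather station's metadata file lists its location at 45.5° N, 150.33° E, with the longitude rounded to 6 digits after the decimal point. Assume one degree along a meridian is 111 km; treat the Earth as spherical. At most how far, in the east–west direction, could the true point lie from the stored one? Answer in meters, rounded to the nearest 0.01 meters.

Rounding to 6 decimal places leaves the longitude within ±5e-07° of the true value.
Parallels shrink by cos φ, so at 45.5° a degree of longitude is 111000 × 0.7009 ≈ 77800.9 m.
East–west error: 5e-07° × 77800.9 m/° ≈ 0.0389005 m.

0.04 meters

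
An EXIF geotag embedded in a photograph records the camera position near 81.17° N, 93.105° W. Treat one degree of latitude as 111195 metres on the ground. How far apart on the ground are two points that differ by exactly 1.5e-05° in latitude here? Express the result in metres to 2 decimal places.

1.5e-05° × 111195 m/° = 1.66793 m.

1.67 metres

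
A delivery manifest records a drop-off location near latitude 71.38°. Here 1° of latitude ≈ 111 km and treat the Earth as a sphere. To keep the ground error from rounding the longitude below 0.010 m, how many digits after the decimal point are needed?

At 71.38° one degree of longitude covers 111000 × cos 71.38° ≈ 111000 × 0.3193 ≈ 35441.2 m.
With N decimal places the half-ulp bound is 0.5·10⁻ᴺ°, or 0.5·10⁻ᴺ × 35441.2 m on the ground.
Setting 17720.6 × 10⁻ᴺ ≤ 0.010 gives 10ᴺ ≥ 1.772e+06, i.e. N ≥ 6.25.
At 6 places the error can reach 0.0177 m, but 7 places keeps it to 0.00177 m.

7 decimal places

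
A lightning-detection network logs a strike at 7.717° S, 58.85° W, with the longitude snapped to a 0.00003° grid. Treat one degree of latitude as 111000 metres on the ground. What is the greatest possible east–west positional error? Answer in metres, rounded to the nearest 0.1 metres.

1.6 metres

With a 0.00003° grid the true value lies within half a step, ±0.00003°/2 = ±1.5e-05°, of the stored one.
At latitude 7.717° a degree of longitude spans 111000 m × cos 7.717° = 111000 × 0.9909 ≈ 109995 m.
Maximum E–W displacement: 1.5e-05 × 109995 = 1.64992 m.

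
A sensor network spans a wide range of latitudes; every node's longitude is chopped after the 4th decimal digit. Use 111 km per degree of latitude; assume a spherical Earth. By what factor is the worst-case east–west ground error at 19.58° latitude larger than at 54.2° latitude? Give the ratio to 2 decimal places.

1.61

Truncating at 4 decimal places can drop up to a full unit in the last place, so the longitude may be off by as much as 0.0001°.
Error at 19.58° = 0.0001° × 111000 × cos 19.58° ≈ 11.1 × 0.9422 = 10.458 m.
At 54.2°: 0.0001° × 111000 × cos 54.2° = 0.0001 × 111000 × 0.5850 ≈ 6.493 m.
Ratio: 10.458 / 6.493 = cos 19.58° / cos 54.2° ≈ 1.6107.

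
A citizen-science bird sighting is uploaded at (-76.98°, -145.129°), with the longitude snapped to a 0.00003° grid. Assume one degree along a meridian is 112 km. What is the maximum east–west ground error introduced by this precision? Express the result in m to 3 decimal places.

0.378 m

With a 0.00003° grid the true value lies within half a step, ±0.00003°/2 = ±1.5e-05°, of the stored one.
Parallels shrink by cos φ, so at 76.98° a degree of longitude is 112000 × 0.2253 ≈ 25232.6 m.
East–west error: 1.5e-05° × 25232.6 m/° ≈ 0.378489 m.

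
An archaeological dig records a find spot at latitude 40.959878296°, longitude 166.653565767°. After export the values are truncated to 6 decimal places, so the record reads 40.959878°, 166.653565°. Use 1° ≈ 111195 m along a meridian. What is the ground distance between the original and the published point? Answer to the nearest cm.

The latitude changed by +0.000000296° and the longitude by +0.000000767°.
N–S: 0.000000296° × 111195 m/° = 0.0329137 m.
East–west at this latitude: 0.000000767° × 111195 × cos 40.9599° ≈ 0.000000767 × 83971 = 0.0644058 m.
Hypotenuse of the two orthogonal shifts: √(0.0329137² + 0.0644058²) = 0.0723285 m.
That is 0.0723285 m = 7.2329 cm.

7 cm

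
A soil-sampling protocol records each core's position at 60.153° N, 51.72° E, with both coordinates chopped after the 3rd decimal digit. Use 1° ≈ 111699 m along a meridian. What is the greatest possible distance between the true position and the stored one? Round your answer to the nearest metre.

Truncating at 3 decimal places can drop up to a full unit in the last place, so each coordinate may be off by as much as 0.001°.
Latitude error → 0.001 × 111699 = 111.699 m along the meridian.
Longitude error → 0.001 × 111699 × cos 60.153° = 0.001 × 111699 × 0.4977 ≈ 55.591 m.
Combining orthogonally: (111.699² + 55.591²)^½ ≈ 124.768 m.

125 metres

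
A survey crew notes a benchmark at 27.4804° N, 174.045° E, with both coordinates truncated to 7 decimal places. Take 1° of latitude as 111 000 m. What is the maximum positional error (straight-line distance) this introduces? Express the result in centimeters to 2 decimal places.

Truncating at 7 decimal places can drop up to a full unit in the last place, so each coordinate may be off by as much as 1e-07°.
Latitude error → 1e-07 × 111000 = 0.0111 m along the meridian.
E–W at 27.4804°: 1e-07° × 111000 × cos 27.4804° = 1e-07 × 111000 × 0.8872 ≈ 0.00984757 m.
The two errors are perpendicular, so the maximum displacement is √(0.0111² + 0.00984757²) ≈ 0.0148386 m.
That is 0.0148386 m = 1.4839 cm.

1.48 centimeters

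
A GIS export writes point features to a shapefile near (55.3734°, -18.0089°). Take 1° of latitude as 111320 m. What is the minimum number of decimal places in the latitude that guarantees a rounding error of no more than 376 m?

3 decimal places

One degree of latitude covers 111320 m.
N decimal places → at most half a unit in the last place, 0.5 × 10⁻ᴺ° = 111320/2 × 10⁻ᴺ m.
Need 0.5 × 111320 × 10⁻ᴺ ≤ 376 → 10⁻ᴺ ≤ 6.755e-03, so N ≥ 2.17.
N = 2 would give 557 m (too coarse); N = 3 gives 55.7 m ≤ 376 m.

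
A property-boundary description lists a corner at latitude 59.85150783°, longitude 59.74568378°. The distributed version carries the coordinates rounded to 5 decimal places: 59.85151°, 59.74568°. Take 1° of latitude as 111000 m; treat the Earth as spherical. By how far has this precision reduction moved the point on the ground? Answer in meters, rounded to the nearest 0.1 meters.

The latitude changed by -0.00000217° and the longitude by +0.00000378°.
N–S: -0.00000217° × 111000 m/° = -0.24087 m.
East–west at this latitude: 0.00000378° × 111000 × cos 59.8515° ≈ 0.00000378 × 55748.9 = 0.210731 m.
Distance: √(0.24087² + 0.210731²) ≈ 0.32004 m.

0.3 meters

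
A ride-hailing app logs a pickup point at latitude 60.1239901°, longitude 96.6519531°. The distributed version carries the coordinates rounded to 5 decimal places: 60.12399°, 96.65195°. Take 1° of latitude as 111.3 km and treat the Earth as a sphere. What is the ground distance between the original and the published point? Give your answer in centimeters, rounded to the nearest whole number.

17 centimeters

Δlat = 60.1239901 − 60.12399 = +0.0000001°; Δlon = 96.6519531 − 96.65195 = +0.0000031°.
N–S: 0.0000001° × 111300 m/° = 0.01113 m.
East–west at this latitude: 0.0000031° × 111300 × cos 60.124° ≈ 0.0000031 × 55441.3 = 0.171868 m.
Hypotenuse of the two orthogonal shifts: √(0.01113² + 0.171868²) = 0.172228 m.
That is 0.172228 m = 17.223 cm.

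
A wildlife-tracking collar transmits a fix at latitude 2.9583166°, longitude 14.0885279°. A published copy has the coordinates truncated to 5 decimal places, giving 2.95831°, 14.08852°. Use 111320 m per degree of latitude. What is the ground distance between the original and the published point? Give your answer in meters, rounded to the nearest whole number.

Δlat = 2.9583166 − 2.95831 = +0.0000066°; Δlon = 14.0885279 − 14.08852 = +0.0000079°.
N–S: 0.0000066° × 111320 m/° = 0.734712 m.
E–W at 2.95831°: 0.0000079° × 111320 × cos 2.95831° = 0.0000079 × 111320 × 0.9987 ≈ 0.878256 m.
Distance: √(0.734712² + 0.878256²) ≈ 1.14505 m.

1 meters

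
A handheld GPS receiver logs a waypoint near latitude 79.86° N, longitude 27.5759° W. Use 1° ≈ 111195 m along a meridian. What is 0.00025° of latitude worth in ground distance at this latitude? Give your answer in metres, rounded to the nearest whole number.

28 metres

Along a meridian 0.00025° is 0.00025 × 111195 = 27.7988 m.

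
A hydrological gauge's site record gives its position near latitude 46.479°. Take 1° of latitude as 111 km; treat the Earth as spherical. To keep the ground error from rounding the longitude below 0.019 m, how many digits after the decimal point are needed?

7

At 46.479° one degree of longitude covers 111000 × cos 46.479° ≈ 111000 × 0.6886 ≈ 76436.9 m.
Rounding to N decimal places gives at most 0.5 × 10⁻ᴺ degrees of error, i.e. 0.5 × 10⁻ᴺ × 76436.9 m.
Setting 38218.4 × 10⁻ᴺ ≤ 0.019 gives 10ᴺ ≥ 2.011e+06, i.e. N ≥ 6.30.
N = 6 would give 0.0382 m (too coarse); N = 7 gives 0.00382 m ≤ 0.019 m.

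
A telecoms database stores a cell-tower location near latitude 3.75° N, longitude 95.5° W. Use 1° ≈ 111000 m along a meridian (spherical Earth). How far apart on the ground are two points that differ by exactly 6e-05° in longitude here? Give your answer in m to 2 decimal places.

6e-05° of longitude at 3.75° is 6e-05 × 111000 × cos 3.75° ≈ 6e-05 × 110762 = 6.64574 m.

6.65 m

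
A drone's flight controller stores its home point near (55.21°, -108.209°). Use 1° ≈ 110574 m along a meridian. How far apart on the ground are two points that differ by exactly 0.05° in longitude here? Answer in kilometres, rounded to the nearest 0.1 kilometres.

3.2 kilometres

0.05° of longitude at 55.21° is 0.05 × 110574 × cos 55.21° ≈ 0.05 × 63090.2 = 3154.51 m.
That is 3154.51 m = 3.1545 km.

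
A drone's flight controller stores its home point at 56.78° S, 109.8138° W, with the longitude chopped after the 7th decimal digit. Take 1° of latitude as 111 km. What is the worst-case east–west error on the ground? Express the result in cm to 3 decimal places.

Truncating at 7 decimal places can drop up to a full unit in the last place, so the longitude may be off by as much as 1e-07°.
At latitude 56.78° a degree of longitude spans 111000 m × cos 56.78° = 111000 × 0.5479 ≈ 60811.9 m.
East–west error: 1e-07° × 60811.9 m/° ≈ 0.00608119 m.
That is 0.00608119 m = 0.60812 cm.

0.608 cm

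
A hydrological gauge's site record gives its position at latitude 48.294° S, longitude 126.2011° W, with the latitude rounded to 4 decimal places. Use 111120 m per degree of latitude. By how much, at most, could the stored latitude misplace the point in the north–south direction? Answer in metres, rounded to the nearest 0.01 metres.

Rounding to 4 decimal places leaves the latitude within ±5e-05° of the true value.
So the N–S error is at most 5e-05 × 111120 = 5.556 m.

5.56 metres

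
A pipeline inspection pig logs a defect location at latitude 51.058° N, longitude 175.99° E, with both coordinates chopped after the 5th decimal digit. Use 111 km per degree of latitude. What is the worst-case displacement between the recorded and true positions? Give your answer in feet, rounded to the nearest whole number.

4 feet

Truncating at 5 decimal places can drop up to a full unit in the last place, so each coordinate may be off by as much as 1e-05°.
Latitude error → 1e-05 × 111000 = 1.11 m along the meridian.
East–west component at 51.058°: 1e-05° × 111000 × cos 51.058° ≈ 1e-05 × 69767.2 ≈ 0.697672 m.
Worst case both components are at the extreme and orthogonal: √(1.11² + 0.697672²) ≈ 1.31105 m.
Converting: 1.31105 m × 3.2808 ft/m ≈ 4.3013 ft.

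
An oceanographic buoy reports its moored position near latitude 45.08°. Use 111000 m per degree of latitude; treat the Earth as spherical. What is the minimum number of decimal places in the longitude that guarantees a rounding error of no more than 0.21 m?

At 45.08° one degree of longitude covers 111000 × cos 45.08° ≈ 111000 × 0.7061 ≈ 78379.2 m.
With N decimal places the half-ulp bound is 0.5·10⁻ᴺ°, or 0.5·10⁻ᴺ × 78379.2 m on the ground.
Need 0.5 × 78379.2 × 10⁻ᴺ ≤ 0.21 → 10⁻ᴺ ≤ 5.359e-06, so N ≥ 5.27.
At 5 places the error can reach 0.392 m, but 6 places keeps it to 0.0392 m.

6 decimal places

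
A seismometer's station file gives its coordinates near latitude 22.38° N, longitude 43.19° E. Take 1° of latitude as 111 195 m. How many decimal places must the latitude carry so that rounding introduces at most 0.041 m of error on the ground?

One degree of latitude covers 111195 m.
N decimal places → at most half a unit in the last place, 0.5 × 10⁻ᴺ° = 111195/2 × 10⁻ᴺ m.
Need 0.5 × 111195 × 10⁻ᴺ ≤ 0.041 → 10⁻ᴺ ≤ 7.374e-07, so N ≥ 6.13.
N = 6 would give 0.0556 m (too coarse); N = 7 gives 0.00556 m ≤ 0.041 m.

7 decimal places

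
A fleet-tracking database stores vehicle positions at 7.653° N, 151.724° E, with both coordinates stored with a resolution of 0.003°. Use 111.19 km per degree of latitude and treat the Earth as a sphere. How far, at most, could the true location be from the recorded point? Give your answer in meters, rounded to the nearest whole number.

With a 0.003° grid the true value lies within half a step, ±0.003°/2 = ±0.0015°, of the stored one.
N–S: 0.0015° × 111190 m/° = 166.785 m.
E–W at 7.653°: 0.0015° × 111190 × cos 7.653° = 0.0015 × 111190 × 0.9911 ≈ 165.299 m.
Worst case both components are at the extreme and orthogonal: √(166.785² + 165.299²) ≈ 234.821 m.

235 meters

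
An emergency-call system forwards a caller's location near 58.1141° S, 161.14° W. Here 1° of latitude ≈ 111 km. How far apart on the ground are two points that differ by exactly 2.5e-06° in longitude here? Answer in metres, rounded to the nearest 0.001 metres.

At 58.1141° a degree of longitude is 111000 × cos 58.1141° ≈ 58633.5 m, so 2.5e-06° corresponds to 0.146584 m.

0.147 metres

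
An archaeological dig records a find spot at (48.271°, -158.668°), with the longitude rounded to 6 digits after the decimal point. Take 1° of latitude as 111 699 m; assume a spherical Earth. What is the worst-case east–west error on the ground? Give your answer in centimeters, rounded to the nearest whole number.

4 centimeters

Rounding to 6 decimal places leaves the longitude within ±5e-07° of the true value.
One degree of longitude at 48.271° is 111699 × cos 48.271° ≈ 111699 × 0.6656 = 74347.8 m.
Maximum E–W displacement: 5e-07 × 74347.8 = 0.0371739 m.
That is 0.0371739 m = 3.7174 cm.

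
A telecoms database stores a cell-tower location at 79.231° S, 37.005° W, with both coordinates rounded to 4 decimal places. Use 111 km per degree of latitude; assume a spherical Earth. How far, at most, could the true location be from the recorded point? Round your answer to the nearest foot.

19 feet

Rounding to 4 decimal places leaves each coordinate within ±5e-05° of the true value.
North–south component: 5e-05° × 111000 = 5.55 m.
Longitude error → 5e-05 × 111000 × cos 79.231° = 5e-05 × 111000 × 0.1868 ≈ 1.03702 m.
Worst case both components are at the extreme and orthogonal: √(5.55² + 1.03702²) ≈ 5.64605 m.
Converting: 5.64605 m × 3.2808 ft/m ≈ 18.524 ft.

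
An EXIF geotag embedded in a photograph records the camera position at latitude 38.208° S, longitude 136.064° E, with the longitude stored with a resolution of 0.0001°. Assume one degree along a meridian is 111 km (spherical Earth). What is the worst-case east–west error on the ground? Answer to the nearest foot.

14 feet

With a 0.0001° grid the true value lies within half a step, ±0.0001°/2 = ±5e-05°, of the stored one.
Parallels shrink by cos φ, so at 38.208° a degree of longitude is 111000 × 0.7858 ≈ 87220.5 m.
So at most 5e-05° × 87220.5 ≈ 4.36103 m east–west.
Converting: 4.36103 m × 3.2808 ft/m ≈ 14.308 ft.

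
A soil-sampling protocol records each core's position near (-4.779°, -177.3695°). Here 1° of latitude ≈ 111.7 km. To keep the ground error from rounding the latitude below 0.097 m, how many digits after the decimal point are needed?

6

One degree of latitude covers 111700 m.
N decimal places → at most half a unit in the last place, 0.5 × 10⁻ᴺ° = 111700/2 × 10⁻ᴺ m.
Setting 55850 × 10⁻ᴺ ≤ 0.097 gives 10ᴺ ≥ 5.758e+05, i.e. N ≥ 5.76.
So 6 decimal places suffice (0.0558 m); 5 would allow up to 0.558 m.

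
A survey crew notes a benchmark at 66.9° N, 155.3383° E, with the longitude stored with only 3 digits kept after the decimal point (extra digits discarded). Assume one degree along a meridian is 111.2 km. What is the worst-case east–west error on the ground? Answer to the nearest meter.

44 meters

Truncating at 3 decimal places can drop up to a full unit in the last place, so the longitude may be off by as much as 0.001°.
One degree of longitude at 66.9° is 111200 × cos 66.9° ≈ 111200 × 0.3923 = 43627.9 m.
Maximum E–W displacement: 0.001 × 43627.9 = 43.6279 m.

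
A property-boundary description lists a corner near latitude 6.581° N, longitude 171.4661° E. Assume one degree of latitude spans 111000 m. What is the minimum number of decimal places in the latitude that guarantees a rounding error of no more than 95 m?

One degree of latitude covers 111000 m.
With N decimal places the half-ulp bound is 0.5·10⁻ᴺ°, or 0.5·10⁻ᴺ × 111000 m on the ground.
Need 0.5 × 111000 × 10⁻ᴺ ≤ 95 → 10⁻ᴺ ≤ 1.712e-03, so N ≥ 2.77.
At 2 places the error can reach 555 m, but 3 places keeps it to 55.5 m.

3 decimal places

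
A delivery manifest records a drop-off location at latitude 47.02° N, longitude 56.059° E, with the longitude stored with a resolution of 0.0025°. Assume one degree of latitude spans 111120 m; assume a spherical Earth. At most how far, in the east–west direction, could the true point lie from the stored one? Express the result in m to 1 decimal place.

94.7 m

With a 0.0025° grid the true value lies within half a step, ±0.0025°/2 = ±0.00125°, of the stored one.
Parallels shrink by cos φ, so at 47.02° a degree of longitude is 111120 × 0.6817 ≈ 75755.3 m.
East–west error: 0.00125° × 75755.3 m/° ≈ 94.6941 m.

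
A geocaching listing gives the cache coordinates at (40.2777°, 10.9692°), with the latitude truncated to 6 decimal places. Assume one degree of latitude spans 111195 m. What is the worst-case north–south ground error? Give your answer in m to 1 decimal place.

Truncating at 6 decimal places can drop up to a full unit in the last place, so the latitude may be off by as much as 1e-06°.
North–south distance: 1e-06° × 111195 m/° = 0.111195 m.

0.1 m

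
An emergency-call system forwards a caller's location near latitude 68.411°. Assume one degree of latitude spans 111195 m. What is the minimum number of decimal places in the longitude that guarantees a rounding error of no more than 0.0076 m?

7 decimal places

At 68.411° one degree of longitude covers 111195 × cos 68.411° ≈ 111195 × 0.3679 ≈ 40913.8 m.
N decimal places → at most half a unit in the last place, 0.5 × 10⁻ᴺ° = 40913.8/2 × 10⁻ᴺ m.
Need 0.5 × 40913.8 × 10⁻ᴺ ≤ 0.0076 → 10⁻ᴺ ≤ 3.715e-07, so N ≥ 6.43.
So 7 decimal places suffice (0.00205 m); 6 would allow up to 0.0205 m.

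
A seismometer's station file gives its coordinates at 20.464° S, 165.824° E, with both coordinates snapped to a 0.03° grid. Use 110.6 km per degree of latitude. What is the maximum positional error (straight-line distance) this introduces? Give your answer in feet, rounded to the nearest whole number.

7459 feet

With a 0.03° grid the true value lies within half a step, ±0.03°/2 = ±0.015°, of the stored one.
N–S: 0.015° × 110600 m/° = 1659 m.
E–W at 20.464°: 0.015° × 110600 × cos 20.464° = 0.015 × 110600 × 0.9369 ≈ 1554.3 m.
Combining orthogonally: (1659² + 1554.3²)^½ ≈ 2273.35 m.
Converting: 2273.35 m × 3.2808 ft/m ≈ 7458.5 ft.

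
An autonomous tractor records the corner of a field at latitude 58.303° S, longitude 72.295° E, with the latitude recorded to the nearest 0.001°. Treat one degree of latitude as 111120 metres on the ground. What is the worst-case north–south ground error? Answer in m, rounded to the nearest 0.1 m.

55.6 m

Rounding to 3 decimal places leaves the latitude within ±0.0005° of the true value.
Along the meridian that is 0.0005° × 111120 m/° = 55.56 m.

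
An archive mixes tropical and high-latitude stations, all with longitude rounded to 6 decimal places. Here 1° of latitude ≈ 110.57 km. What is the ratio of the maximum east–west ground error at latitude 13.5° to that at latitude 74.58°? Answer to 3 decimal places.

3.657

Rounding to 6 decimal places leaves the longitude within ±5e-07° of the true value.
Error at 13.5° = 5e-07° × 110570 × cos 13.5° ≈ 0.055285 × 0.9724 = 0.053757 m.
Error at 74.58° = 5e-07° × 110570 × cos 74.58° ≈ 0.055285 × 0.2659 = 0.0147 m.
The ratio reduces to cos 13.5° / cos 74.58° = 0.9724/0.2659 ≈ 3.6570.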